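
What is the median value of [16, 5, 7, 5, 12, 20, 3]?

7

Step 1: Sort the data in ascending order: [3, 5, 5, 7, 12, 16, 20]
Step 2: The number of values is n = 7.
Step 3: Since n is odd, the median is the middle value at position 4: 7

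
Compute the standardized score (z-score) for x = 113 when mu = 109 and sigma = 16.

0.25

Step 1: Recall the z-score formula: z = (x - mu) / sigma
Step 2: Substitute values: z = (113 - 109) / 16
Step 3: z = 4 / 16 = 0.25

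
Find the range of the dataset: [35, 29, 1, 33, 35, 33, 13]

34

Step 1: Identify the maximum value: max = 35
Step 2: Identify the minimum value: min = 1
Step 3: Range = max - min = 35 - 1 = 34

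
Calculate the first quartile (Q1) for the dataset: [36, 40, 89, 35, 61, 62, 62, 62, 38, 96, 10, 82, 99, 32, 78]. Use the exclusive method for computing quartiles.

36

Step 1: Sort the data: [10, 32, 35, 36, 38, 40, 61, 62, 62, 62, 78, 82, 89, 96, 99]
Step 2: n = 15
Step 3: Using the exclusive quartile method:
  Q1 = 36
  Q2 (median) = 62
  Q3 = 82
  IQR = Q3 - Q1 = 82 - 36 = 46
Step 4: Q1 = 36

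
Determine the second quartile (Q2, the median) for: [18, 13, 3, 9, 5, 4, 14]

9

Step 1: Sort the data: [3, 4, 5, 9, 13, 14, 18]
Step 2: n = 7
Step 3: Q2 is the median. Since n is odd, it is the middle value at position 4: 9
Step 4: Q2 = 9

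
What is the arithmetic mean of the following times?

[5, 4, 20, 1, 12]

8.4

Step 1: Sum all values: 5 + 4 + 20 + 1 + 12 = 42
Step 2: Count the number of values: n = 5
Step 3: Mean = sum / n = 42 / 5 = 8.4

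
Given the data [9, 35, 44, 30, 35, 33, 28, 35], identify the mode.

35

Step 1: Count the frequency of each value:
  9: appears 1 time(s)
  28: appears 1 time(s)
  30: appears 1 time(s)
  33: appears 1 time(s)
  35: appears 3 time(s)
  44: appears 1 time(s)
Step 2: The value 35 appears most frequently (3 times).
Step 3: Mode = 35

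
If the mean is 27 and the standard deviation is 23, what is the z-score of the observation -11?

-1.6522

Step 1: Recall the z-score formula: z = (x - mu) / sigma
Step 2: Substitute values: z = (-11 - 27) / 23
Step 3: z = -38 / 23 = -1.6522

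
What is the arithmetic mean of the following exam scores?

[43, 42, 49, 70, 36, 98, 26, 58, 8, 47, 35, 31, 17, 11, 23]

39.6

Step 1: Sum all values: 43 + 42 + 49 + 70 + 36 + 98 + 26 + 58 + 8 + 47 + 35 + 31 + 17 + 11 + 23 = 594
Step 2: Count the number of values: n = 15
Step 3: Mean = sum / n = 594 / 15 = 39.6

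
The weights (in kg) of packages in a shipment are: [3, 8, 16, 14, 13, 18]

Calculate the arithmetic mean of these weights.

12

Step 1: Sum all values: 3 + 8 + 16 + 14 + 13 + 18 = 72
Step 2: Count the number of values: n = 6
Step 3: Mean = sum / n = 72 / 6 = 12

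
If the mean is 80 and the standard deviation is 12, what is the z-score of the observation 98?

1.5

Step 1: Recall the z-score formula: z = (x - mu) / sigma
Step 2: Substitute values: z = (98 - 80) / 12
Step 3: z = 18 / 12 = 1.5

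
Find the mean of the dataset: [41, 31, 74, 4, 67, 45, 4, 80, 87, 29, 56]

47.0909

Step 1: Sum all values: 41 + 31 + 74 + 4 + 67 + 45 + 4 + 80 + 87 + 29 + 56 = 518
Step 2: Count the number of values: n = 11
Step 3: Mean = sum / n = 518 / 11 = 47.0909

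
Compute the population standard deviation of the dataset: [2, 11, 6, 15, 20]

6.3687

Step 1: Compute the mean: 10.8
Step 2: Sum of squared deviations from the mean: 202.8
Step 3: Population variance = 202.8 / 5 = 40.56
Step 4: Standard deviation = sqrt(40.56) = 6.3687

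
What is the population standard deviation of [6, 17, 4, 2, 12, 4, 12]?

5.1389

Step 1: Compute the mean: 8.1429
Step 2: Sum of squared deviations from the mean: 184.8571
Step 3: Population variance = 184.8571 / 7 = 26.4082
Step 4: Standard deviation = sqrt(26.4082) = 5.1389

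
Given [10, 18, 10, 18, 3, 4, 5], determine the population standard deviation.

5.8239

Step 1: Compute the mean: 9.7143
Step 2: Sum of squared deviations from the mean: 237.4286
Step 3: Population variance = 237.4286 / 7 = 33.9184
Step 4: Standard deviation = sqrt(33.9184) = 5.8239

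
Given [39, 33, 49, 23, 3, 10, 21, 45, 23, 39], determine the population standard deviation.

14.2916

Step 1: Compute the mean: 28.5
Step 2: Sum of squared deviations from the mean: 2042.5
Step 3: Population variance = 2042.5 / 10 = 204.25
Step 4: Standard deviation = sqrt(204.25) = 14.2916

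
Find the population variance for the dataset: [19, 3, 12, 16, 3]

43.44

Step 1: Compute the mean: (19 + 3 + 12 + 16 + 3) / 5 = 10.6
Step 2: Compute squared deviations from the mean:
  (19 - 10.6)^2 = 70.56
  (3 - 10.6)^2 = 57.76
  (12 - 10.6)^2 = 1.96
  (16 - 10.6)^2 = 29.16
  (3 - 10.6)^2 = 57.76
Step 3: Sum of squared deviations = 217.2
Step 4: Population variance = 217.2 / 5 = 43.44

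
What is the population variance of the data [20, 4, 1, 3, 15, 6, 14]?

45.1429

Step 1: Compute the mean: (20 + 4 + 1 + 3 + 15 + 6 + 14) / 7 = 9
Step 2: Compute squared deviations from the mean:
  (20 - 9)^2 = 121
  (4 - 9)^2 = 25
  (1 - 9)^2 = 64
  (3 - 9)^2 = 36
  (15 - 9)^2 = 36
  (6 - 9)^2 = 9
  (14 - 9)^2 = 25
Step 3: Sum of squared deviations = 316
Step 4: Population variance = 316 / 7 = 45.1429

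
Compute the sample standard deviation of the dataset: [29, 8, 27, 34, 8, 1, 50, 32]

16.5351

Step 1: Compute the mean: 23.625
Step 2: Sum of squared deviations from the mean: 1913.875
Step 3: Sample variance = 1913.875 / 7 = 273.4107
Step 4: Standard deviation = sqrt(273.4107) = 16.5351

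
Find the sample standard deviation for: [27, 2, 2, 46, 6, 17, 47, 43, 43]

19.5349

Step 1: Compute the mean: 25.8889
Step 2: Sum of squared deviations from the mean: 3052.8889
Step 3: Sample variance = 3052.8889 / 8 = 381.6111
Step 4: Standard deviation = sqrt(381.6111) = 19.5349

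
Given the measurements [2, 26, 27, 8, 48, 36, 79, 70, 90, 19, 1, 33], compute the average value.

36.5833

Step 1: Sum all values: 2 + 26 + 27 + 8 + 48 + 36 + 79 + 70 + 90 + 19 + 1 + 33 = 439
Step 2: Count the number of values: n = 12
Step 3: Mean = sum / n = 439 / 12 = 36.5833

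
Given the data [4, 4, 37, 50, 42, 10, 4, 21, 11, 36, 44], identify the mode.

4

Step 1: Count the frequency of each value:
  4: appears 3 time(s)
  10: appears 1 time(s)
  11: appears 1 time(s)
  21: appears 1 time(s)
  36: appears 1 time(s)
  37: appears 1 time(s)
  42: appears 1 time(s)
  44: appears 1 time(s)
  50: appears 1 time(s)
Step 2: The value 4 appears most frequently (3 times).
Step 3: Mode = 4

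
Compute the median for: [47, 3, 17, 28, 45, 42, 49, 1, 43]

42

Step 1: Sort the data in ascending order: [1, 3, 17, 28, 42, 43, 45, 47, 49]
Step 2: The number of values is n = 9.
Step 3: Since n is odd, the median is the middle value at position 5: 42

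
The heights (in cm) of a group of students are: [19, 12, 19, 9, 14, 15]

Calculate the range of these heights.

10

Step 1: Identify the maximum value: max = 19
Step 2: Identify the minimum value: min = 9
Step 3: Range = max - min = 19 - 9 = 10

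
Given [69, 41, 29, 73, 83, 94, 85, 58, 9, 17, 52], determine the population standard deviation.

27.2576

Step 1: Compute the mean: 55.4545
Step 2: Sum of squared deviations from the mean: 8172.7273
Step 3: Population variance = 8172.7273 / 11 = 742.9752
Step 4: Standard deviation = sqrt(742.9752) = 27.2576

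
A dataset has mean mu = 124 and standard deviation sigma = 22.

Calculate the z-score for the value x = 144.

0.9091

Step 1: Recall the z-score formula: z = (x - mu) / sigma
Step 2: Substitute values: z = (144 - 124) / 22
Step 3: z = 20 / 22 = 0.9091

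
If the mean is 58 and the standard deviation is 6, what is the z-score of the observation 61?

0.5

Step 1: Recall the z-score formula: z = (x - mu) / sigma
Step 2: Substitute values: z = (61 - 58) / 6
Step 3: z = 3 / 6 = 0.5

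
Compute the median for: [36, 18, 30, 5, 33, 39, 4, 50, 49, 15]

31.5

Step 1: Sort the data in ascending order: [4, 5, 15, 18, 30, 33, 36, 39, 49, 50]
Step 2: The number of values is n = 10.
Step 3: Since n is even, the median is the average of positions 5 and 6:
  Median = (30 + 33) / 2 = 31.5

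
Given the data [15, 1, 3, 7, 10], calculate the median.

7

Step 1: Sort the data in ascending order: [1, 3, 7, 10, 15]
Step 2: The number of values is n = 5.
Step 3: Since n is odd, the median is the middle value at position 3: 7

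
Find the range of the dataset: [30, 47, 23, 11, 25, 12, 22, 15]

36

Step 1: Identify the maximum value: max = 47
Step 2: Identify the minimum value: min = 11
Step 3: Range = max - min = 47 - 11 = 36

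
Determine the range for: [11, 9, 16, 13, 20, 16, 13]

11

Step 1: Identify the maximum value: max = 20
Step 2: Identify the minimum value: min = 9
Step 3: Range = max - min = 20 - 9 = 11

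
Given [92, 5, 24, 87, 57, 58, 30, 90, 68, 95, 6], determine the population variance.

1080.2314

Step 1: Compute the mean: (92 + 5 + 24 + 87 + 57 + 58 + 30 + 90 + 68 + 95 + 6) / 11 = 55.6364
Step 2: Compute squared deviations from the mean:
  (92 - 55.6364)^2 = 1322.314
  (5 - 55.6364)^2 = 2564.0413
  (24 - 55.6364)^2 = 1000.8595
  (87 - 55.6364)^2 = 983.6777
  (57 - 55.6364)^2 = 1.8595
  (58 - 55.6364)^2 = 5.5868
  (30 - 55.6364)^2 = 657.2231
  (90 - 55.6364)^2 = 1180.8595
  (68 - 55.6364)^2 = 152.8595
  (95 - 55.6364)^2 = 1549.4959
  (6 - 55.6364)^2 = 2463.7686
Step 3: Sum of squared deviations = 11882.5455
Step 4: Population variance = 11882.5455 / 11 = 1080.2314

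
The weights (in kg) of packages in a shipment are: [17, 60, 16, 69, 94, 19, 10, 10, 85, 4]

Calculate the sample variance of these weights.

1199.8222

Step 1: Compute the mean: (17 + 60 + 16 + 69 + 94 + 19 + 10 + 10 + 85 + 4) / 10 = 38.4
Step 2: Compute squared deviations from the mean:
  (17 - 38.4)^2 = 457.96
  (60 - 38.4)^2 = 466.56
  (16 - 38.4)^2 = 501.76
  (69 - 38.4)^2 = 936.36
  (94 - 38.4)^2 = 3091.36
  (19 - 38.4)^2 = 376.36
  (10 - 38.4)^2 = 806.56
  (10 - 38.4)^2 = 806.56
  (85 - 38.4)^2 = 2171.56
  (4 - 38.4)^2 = 1183.36
Step 3: Sum of squared deviations = 10798.4
Step 4: Sample variance = 10798.4 / 9 = 1199.8222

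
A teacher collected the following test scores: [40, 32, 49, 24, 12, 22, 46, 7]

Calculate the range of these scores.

42

Step 1: Identify the maximum value: max = 49
Step 2: Identify the minimum value: min = 7
Step 3: Range = max - min = 49 - 7 = 42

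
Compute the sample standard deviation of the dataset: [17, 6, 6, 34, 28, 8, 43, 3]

15.0943

Step 1: Compute the mean: 18.125
Step 2: Sum of squared deviations from the mean: 1594.875
Step 3: Sample variance = 1594.875 / 7 = 227.8393
Step 4: Standard deviation = sqrt(227.8393) = 15.0943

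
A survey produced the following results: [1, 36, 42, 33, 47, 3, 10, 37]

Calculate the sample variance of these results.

339.5536

Step 1: Compute the mean: (1 + 36 + 42 + 33 + 47 + 3 + 10 + 37) / 8 = 26.125
Step 2: Compute squared deviations from the mean:
  (1 - 26.125)^2 = 631.2656
  (36 - 26.125)^2 = 97.5156
  (42 - 26.125)^2 = 252.0156
  (33 - 26.125)^2 = 47.2656
  (47 - 26.125)^2 = 435.7656
  (3 - 26.125)^2 = 534.7656
  (10 - 26.125)^2 = 260.0156
  (37 - 26.125)^2 = 118.2656
Step 3: Sum of squared deviations = 2376.875
Step 4: Sample variance = 2376.875 / 7 = 339.5536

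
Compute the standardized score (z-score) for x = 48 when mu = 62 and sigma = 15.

-0.9333

Step 1: Recall the z-score formula: z = (x - mu) / sigma
Step 2: Substitute values: z = (48 - 62) / 15
Step 3: z = -14 / 15 = -0.9333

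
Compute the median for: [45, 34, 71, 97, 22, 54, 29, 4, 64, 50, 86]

50

Step 1: Sort the data in ascending order: [4, 22, 29, 34, 45, 50, 54, 64, 71, 86, 97]
Step 2: The number of values is n = 11.
Step 3: Since n is odd, the median is the middle value at position 6: 50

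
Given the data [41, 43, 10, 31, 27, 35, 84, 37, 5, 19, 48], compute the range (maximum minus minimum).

79

Step 1: Identify the maximum value: max = 84
Step 2: Identify the minimum value: min = 5
Step 3: Range = max - min = 84 - 5 = 79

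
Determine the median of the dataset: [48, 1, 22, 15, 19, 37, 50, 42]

29.5

Step 1: Sort the data in ascending order: [1, 15, 19, 22, 37, 42, 48, 50]
Step 2: The number of values is n = 8.
Step 3: Since n is even, the median is the average of positions 4 and 5:
  Median = (22 + 37) / 2 = 29.5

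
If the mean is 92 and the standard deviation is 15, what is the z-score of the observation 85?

-0.4667

Step 1: Recall the z-score formula: z = (x - mu) / sigma
Step 2: Substitute values: z = (85 - 92) / 15
Step 3: z = -7 / 15 = -0.4667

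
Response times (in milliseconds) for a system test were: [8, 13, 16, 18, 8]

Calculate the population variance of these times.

16.64

Step 1: Compute the mean: (8 + 13 + 16 + 18 + 8) / 5 = 12.6
Step 2: Compute squared deviations from the mean:
  (8 - 12.6)^2 = 21.16
  (13 - 12.6)^2 = 0.16
  (16 - 12.6)^2 = 11.56
  (18 - 12.6)^2 = 29.16
  (8 - 12.6)^2 = 21.16
Step 3: Sum of squared deviations = 83.2
Step 4: Population variance = 83.2 / 5 = 16.64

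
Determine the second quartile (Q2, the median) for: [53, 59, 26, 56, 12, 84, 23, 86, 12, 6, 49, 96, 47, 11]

48

Step 1: Sort the data: [6, 11, 12, 12, 23, 26, 47, 49, 53, 56, 59, 84, 86, 96]
Step 2: n = 14
Step 3: Q2 is the median. Since n is even, it is the average of the values at positions 7 and 8:
  Q2 = (47 + 49) / 2 = 48
Step 4: Q2 = 48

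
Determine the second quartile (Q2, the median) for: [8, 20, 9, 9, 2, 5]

8.5

Step 1: Sort the data: [2, 5, 8, 9, 9, 20]
Step 2: n = 6
Step 3: Q2 is the median. Since n is even, it is the average of the values at positions 3 and 4:
  Q2 = (8 + 9) / 2 = 8.5
Step 4: Q2 = 8.5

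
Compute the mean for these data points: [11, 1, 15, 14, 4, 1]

7.6667

Step 1: Sum all values: 11 + 1 + 15 + 14 + 4 + 1 = 46
Step 2: Count the number of values: n = 6
Step 3: Mean = sum / n = 46 / 6 = 7.6667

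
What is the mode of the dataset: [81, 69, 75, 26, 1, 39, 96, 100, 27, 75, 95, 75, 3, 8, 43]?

75

Step 1: Count the frequency of each value:
  1: appears 1 time(s)
  3: appears 1 time(s)
  8: appears 1 time(s)
  26: appears 1 time(s)
  27: appears 1 time(s)
  39: appears 1 time(s)
  43: appears 1 time(s)
  69: appears 1 time(s)
  75: appears 3 time(s)
  81: appears 1 time(s)
  95: appears 1 time(s)
  96: appears 1 time(s)
  100: appears 1 time(s)
Step 2: The value 75 appears most frequently (3 times).
Step 3: Mode = 75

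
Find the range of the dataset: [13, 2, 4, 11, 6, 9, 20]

18

Step 1: Identify the maximum value: max = 20
Step 2: Identify the minimum value: min = 2
Step 3: Range = max - min = 20 - 2 = 18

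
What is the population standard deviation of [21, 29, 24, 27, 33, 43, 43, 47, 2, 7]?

14.207

Step 1: Compute the mean: 27.6
Step 2: Sum of squared deviations from the mean: 2018.4
Step 3: Population variance = 2018.4 / 10 = 201.84
Step 4: Standard deviation = sqrt(201.84) = 14.207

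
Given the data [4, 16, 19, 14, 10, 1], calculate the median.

12

Step 1: Sort the data in ascending order: [1, 4, 10, 14, 16, 19]
Step 2: The number of values is n = 6.
Step 3: Since n is even, the median is the average of positions 3 and 4:
  Median = (10 + 14) / 2 = 12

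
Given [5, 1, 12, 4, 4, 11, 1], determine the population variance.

16.8163

Step 1: Compute the mean: (5 + 1 + 12 + 4 + 4 + 11 + 1) / 7 = 5.4286
Step 2: Compute squared deviations from the mean:
  (5 - 5.4286)^2 = 0.1837
  (1 - 5.4286)^2 = 19.6122
  (12 - 5.4286)^2 = 43.1837
  (4 - 5.4286)^2 = 2.0408
  (4 - 5.4286)^2 = 2.0408
  (11 - 5.4286)^2 = 31.0408
  (1 - 5.4286)^2 = 19.6122
Step 3: Sum of squared deviations = 117.7143
Step 4: Population variance = 117.7143 / 7 = 16.8163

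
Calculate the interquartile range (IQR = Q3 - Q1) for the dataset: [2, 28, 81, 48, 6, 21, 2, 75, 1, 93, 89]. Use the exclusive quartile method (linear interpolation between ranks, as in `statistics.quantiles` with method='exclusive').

79

Step 1: Sort the data: [1, 2, 2, 6, 21, 28, 48, 75, 81, 89, 93]
Step 2: n = 11
Step 3: Using the exclusive quartile method:
  Q1 = 2
  Q2 (median) = 28
  Q3 = 81
  IQR = Q3 - Q1 = 81 - 2 = 79
Step 4: IQR = 79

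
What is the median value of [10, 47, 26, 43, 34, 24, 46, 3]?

30

Step 1: Sort the data in ascending order: [3, 10, 24, 26, 34, 43, 46, 47]
Step 2: The number of values is n = 8.
Step 3: Since n is even, the median is the average of positions 4 and 5:
  Median = (26 + 34) / 2 = 30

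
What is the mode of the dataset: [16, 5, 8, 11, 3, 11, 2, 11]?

11

Step 1: Count the frequency of each value:
  2: appears 1 time(s)
  3: appears 1 time(s)
  5: appears 1 time(s)
  8: appears 1 time(s)
  11: appears 3 time(s)
  16: appears 1 time(s)
Step 2: The value 11 appears most frequently (3 times).
Step 3: Mode = 11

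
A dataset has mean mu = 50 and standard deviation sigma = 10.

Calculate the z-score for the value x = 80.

3

Step 1: Recall the z-score formula: z = (x - mu) / sigma
Step 2: Substitute values: z = (80 - 50) / 10
Step 3: z = 30 / 10 = 3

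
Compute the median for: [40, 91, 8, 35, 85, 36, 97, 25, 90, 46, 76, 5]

43

Step 1: Sort the data in ascending order: [5, 8, 25, 35, 36, 40, 46, 76, 85, 90, 91, 97]
Step 2: The number of values is n = 12.
Step 3: Since n is even, the median is the average of positions 6 and 7:
  Median = (40 + 46) / 2 = 43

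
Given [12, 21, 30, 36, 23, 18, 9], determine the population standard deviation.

8.8109

Step 1: Compute the mean: 21.2857
Step 2: Sum of squared deviations from the mean: 543.4286
Step 3: Population variance = 543.4286 / 7 = 77.6327
Step 4: Standard deviation = sqrt(77.6327) = 8.8109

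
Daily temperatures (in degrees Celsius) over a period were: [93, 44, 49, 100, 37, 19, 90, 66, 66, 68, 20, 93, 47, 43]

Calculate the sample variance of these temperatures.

727.478

Step 1: Compute the mean: (93 + 44 + 49 + 100 + 37 + 19 + 90 + 66 + 66 + 68 + 20 + 93 + 47 + 43) / 14 = 59.6429
Step 2: Compute squared deviations from the mean:
  (93 - 59.6429)^2 = 1112.699
  (44 - 59.6429)^2 = 244.699
  (49 - 59.6429)^2 = 113.2704
  (100 - 59.6429)^2 = 1628.699
  (37 - 59.6429)^2 = 512.699
  (19 - 59.6429)^2 = 1651.8418
  (90 - 59.6429)^2 = 921.5561
  (66 - 59.6429)^2 = 40.4133
  (66 - 59.6429)^2 = 40.4133
  (68 - 59.6429)^2 = 69.8418
  (20 - 59.6429)^2 = 1571.5561
  (93 - 59.6429)^2 = 1112.699
  (47 - 59.6429)^2 = 159.8418
  (43 - 59.6429)^2 = 276.9847
Step 3: Sum of squared deviations = 9457.2143
Step 4: Sample variance = 9457.2143 / 13 = 727.478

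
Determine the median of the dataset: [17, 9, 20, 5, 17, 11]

14

Step 1: Sort the data in ascending order: [5, 9, 11, 17, 17, 20]
Step 2: The number of values is n = 6.
Step 3: Since n is even, the median is the average of positions 3 and 4:
  Median = (11 + 17) / 2 = 14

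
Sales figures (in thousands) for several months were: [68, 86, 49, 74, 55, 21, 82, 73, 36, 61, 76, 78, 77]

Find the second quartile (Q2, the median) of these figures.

73

Step 1: Sort the data: [21, 36, 49, 55, 61, 68, 73, 74, 76, 77, 78, 82, 86]
Step 2: n = 13
Step 3: Q2 is the median. Since n is odd, it is the middle value at position 7: 73
Step 4: Q2 = 73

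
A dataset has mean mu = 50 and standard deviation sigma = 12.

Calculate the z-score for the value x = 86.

3

Step 1: Recall the z-score formula: z = (x - mu) / sigma
Step 2: Substitute values: z = (86 - 50) / 12
Step 3: z = 36 / 12 = 3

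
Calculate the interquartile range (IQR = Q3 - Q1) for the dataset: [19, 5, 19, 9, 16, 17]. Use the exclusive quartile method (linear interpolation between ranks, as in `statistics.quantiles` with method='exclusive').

11

Step 1: Sort the data: [5, 9, 16, 17, 19, 19]
Step 2: n = 6
Step 3: Using the exclusive quartile method:
  Q1 = 8
  Q2 (median) = 16.5
  Q3 = 19
  IQR = Q3 - Q1 = 19 - 8 = 11
Step 4: IQR = 11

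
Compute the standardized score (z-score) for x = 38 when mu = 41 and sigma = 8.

-0.375

Step 1: Recall the z-score formula: z = (x - mu) / sigma
Step 2: Substitute values: z = (38 - 41) / 8
Step 3: z = -3 / 8 = -0.375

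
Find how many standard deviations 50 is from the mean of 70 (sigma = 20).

-1

Step 1: Recall the z-score formula: z = (x - mu) / sigma
Step 2: Substitute values: z = (50 - 70) / 20
Step 3: z = -20 / 20 = -1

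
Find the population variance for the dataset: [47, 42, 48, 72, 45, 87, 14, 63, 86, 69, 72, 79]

426.7222

Step 1: Compute the mean: (47 + 42 + 48 + 72 + 45 + 87 + 14 + 63 + 86 + 69 + 72 + 79) / 12 = 60.3333
Step 2: Compute squared deviations from the mean:
  (47 - 60.3333)^2 = 177.7778
  (42 - 60.3333)^2 = 336.1111
  (48 - 60.3333)^2 = 152.1111
  (72 - 60.3333)^2 = 136.1111
  (45 - 60.3333)^2 = 235.1111
  (87 - 60.3333)^2 = 711.1111
  (14 - 60.3333)^2 = 2146.7778
  (63 - 60.3333)^2 = 7.1111
  (86 - 60.3333)^2 = 658.7778
  (69 - 60.3333)^2 = 75.1111
  (72 - 60.3333)^2 = 136.1111
  (79 - 60.3333)^2 = 348.4444
Step 3: Sum of squared deviations = 5120.6667
Step 4: Population variance = 5120.6667 / 12 = 426.7222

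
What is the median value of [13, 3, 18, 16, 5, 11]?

12

Step 1: Sort the data in ascending order: [3, 5, 11, 13, 16, 18]
Step 2: The number of values is n = 6.
Step 3: Since n is even, the median is the average of positions 3 and 4:
  Median = (11 + 13) / 2 = 12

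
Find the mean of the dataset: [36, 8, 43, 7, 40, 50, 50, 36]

33.75

Step 1: Sum all values: 36 + 8 + 43 + 7 + 40 + 50 + 50 + 36 = 270
Step 2: Count the number of values: n = 8
Step 3: Mean = sum / n = 270 / 8 = 33.75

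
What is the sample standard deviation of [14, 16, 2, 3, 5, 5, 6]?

5.4685

Step 1: Compute the mean: 7.2857
Step 2: Sum of squared deviations from the mean: 179.4286
Step 3: Sample variance = 179.4286 / 6 = 29.9048
Step 4: Standard deviation = sqrt(29.9048) = 5.4685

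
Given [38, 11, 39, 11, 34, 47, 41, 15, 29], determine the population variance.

168.4691

Step 1: Compute the mean: (38 + 11 + 39 + 11 + 34 + 47 + 41 + 15 + 29) / 9 = 29.4444
Step 2: Compute squared deviations from the mean:
  (38 - 29.4444)^2 = 73.1975
  (11 - 29.4444)^2 = 340.1975
  (39 - 29.4444)^2 = 91.3086
  (11 - 29.4444)^2 = 340.1975
  (34 - 29.4444)^2 = 20.7531
  (47 - 29.4444)^2 = 308.1975
  (41 - 29.4444)^2 = 133.5309
  (15 - 29.4444)^2 = 208.642
  (29 - 29.4444)^2 = 0.1975
Step 3: Sum of squared deviations = 1516.2222
Step 4: Population variance = 1516.2222 / 9 = 168.4691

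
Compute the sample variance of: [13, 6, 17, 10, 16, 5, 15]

23.2381

Step 1: Compute the mean: (13 + 6 + 17 + 10 + 16 + 5 + 15) / 7 = 11.7143
Step 2: Compute squared deviations from the mean:
  (13 - 11.7143)^2 = 1.6531
  (6 - 11.7143)^2 = 32.6531
  (17 - 11.7143)^2 = 27.9388
  (10 - 11.7143)^2 = 2.9388
  (16 - 11.7143)^2 = 18.3673
  (5 - 11.7143)^2 = 45.0816
  (15 - 11.7143)^2 = 10.7959
Step 3: Sum of squared deviations = 139.4286
Step 4: Sample variance = 139.4286 / 6 = 23.2381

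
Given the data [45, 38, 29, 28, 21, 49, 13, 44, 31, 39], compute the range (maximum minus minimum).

36

Step 1: Identify the maximum value: max = 49
Step 2: Identify the minimum value: min = 13
Step 3: Range = max - min = 49 - 13 = 36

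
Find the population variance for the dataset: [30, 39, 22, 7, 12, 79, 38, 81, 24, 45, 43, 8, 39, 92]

680.2092

Step 1: Compute the mean: (30 + 39 + 22 + 7 + 12 + 79 + 38 + 81 + 24 + 45 + 43 + 8 + 39 + 92) / 14 = 39.9286
Step 2: Compute squared deviations from the mean:
  (30 - 39.9286)^2 = 98.5765
  (39 - 39.9286)^2 = 0.8622
  (22 - 39.9286)^2 = 321.4337
  (7 - 39.9286)^2 = 1084.2908
  (12 - 39.9286)^2 = 780.0051
  (79 - 39.9286)^2 = 1526.5765
  (38 - 39.9286)^2 = 3.7194
  (81 - 39.9286)^2 = 1686.8622
  (24 - 39.9286)^2 = 253.7194
  (45 - 39.9286)^2 = 25.7194
  (43 - 39.9286)^2 = 9.4337
  (8 - 39.9286)^2 = 1019.4337
  (39 - 39.9286)^2 = 0.8622
  (92 - 39.9286)^2 = 2711.4337
Step 3: Sum of squared deviations = 9522.9286
Step 4: Population variance = 9522.9286 / 14 = 680.2092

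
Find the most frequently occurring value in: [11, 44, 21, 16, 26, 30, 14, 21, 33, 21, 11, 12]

21

Step 1: Count the frequency of each value:
  11: appears 2 time(s)
  12: appears 1 time(s)
  14: appears 1 time(s)
  16: appears 1 time(s)
  21: appears 3 time(s)
  26: appears 1 time(s)
  30: appears 1 time(s)
  33: appears 1 time(s)
  44: appears 1 time(s)
Step 2: The value 21 appears most frequently (3 times).
Step 3: Mode = 21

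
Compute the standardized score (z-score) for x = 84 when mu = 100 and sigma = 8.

-2

Step 1: Recall the z-score formula: z = (x - mu) / sigma
Step 2: Substitute values: z = (84 - 100) / 8
Step 3: z = -16 / 8 = -2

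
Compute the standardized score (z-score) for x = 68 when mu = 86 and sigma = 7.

-2.5714

Step 1: Recall the z-score formula: z = (x - mu) / sigma
Step 2: Substitute values: z = (68 - 86) / 7
Step 3: z = -18 / 7 = -2.5714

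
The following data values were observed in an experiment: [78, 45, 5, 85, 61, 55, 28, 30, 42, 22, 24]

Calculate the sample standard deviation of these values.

24.7015

Step 1: Compute the mean: 43.1818
Step 2: Sum of squared deviations from the mean: 6101.6364
Step 3: Sample variance = 6101.6364 / 10 = 610.1636
Step 4: Standard deviation = sqrt(610.1636) = 24.7015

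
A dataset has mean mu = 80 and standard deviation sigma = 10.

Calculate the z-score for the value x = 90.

1

Step 1: Recall the z-score formula: z = (x - mu) / sigma
Step 2: Substitute values: z = (90 - 80) / 10
Step 3: z = 10 / 10 = 1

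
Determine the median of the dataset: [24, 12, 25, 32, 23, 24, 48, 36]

24.5

Step 1: Sort the data in ascending order: [12, 23, 24, 24, 25, 32, 36, 48]
Step 2: The number of values is n = 8.
Step 3: Since n is even, the median is the average of positions 4 and 5:
  Median = (24 + 25) / 2 = 24.5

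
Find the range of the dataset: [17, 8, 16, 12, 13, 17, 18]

10

Step 1: Identify the maximum value: max = 18
Step 2: Identify the minimum value: min = 8
Step 3: Range = max - min = 18 - 8 = 10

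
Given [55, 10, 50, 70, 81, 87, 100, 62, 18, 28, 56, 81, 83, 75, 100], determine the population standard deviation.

26.9431

Step 1: Compute the mean: 63.7333
Step 2: Sum of squared deviations from the mean: 10888.9333
Step 3: Population variance = 10888.9333 / 15 = 725.9289
Step 4: Standard deviation = sqrt(725.9289) = 26.9431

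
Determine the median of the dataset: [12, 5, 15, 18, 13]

13

Step 1: Sort the data in ascending order: [5, 12, 13, 15, 18]
Step 2: The number of values is n = 5.
Step 3: Since n is odd, the median is the middle value at position 3: 13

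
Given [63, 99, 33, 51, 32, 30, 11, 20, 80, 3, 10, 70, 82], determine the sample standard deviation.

31.362

Step 1: Compute the mean: 44.9231
Step 2: Sum of squared deviations from the mean: 11802.9231
Step 3: Sample variance = 11802.9231 / 12 = 983.5769
Step 4: Standard deviation = sqrt(983.5769) = 31.362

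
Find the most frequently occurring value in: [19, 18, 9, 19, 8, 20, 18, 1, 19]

19

Step 1: Count the frequency of each value:
  1: appears 1 time(s)
  8: appears 1 time(s)
  9: appears 1 time(s)
  18: appears 2 time(s)
  19: appears 3 time(s)
  20: appears 1 time(s)
Step 2: The value 19 appears most frequently (3 times).
Step 3: Mode = 19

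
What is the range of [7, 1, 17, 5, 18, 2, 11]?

17

Step 1: Identify the maximum value: max = 18
Step 2: Identify the minimum value: min = 1
Step 3: Range = max - min = 18 - 1 = 17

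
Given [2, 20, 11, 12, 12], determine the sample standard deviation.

6.3875

Step 1: Compute the mean: 11.4
Step 2: Sum of squared deviations from the mean: 163.2
Step 3: Sample variance = 163.2 / 4 = 40.8
Step 4: Standard deviation = sqrt(40.8) = 6.3875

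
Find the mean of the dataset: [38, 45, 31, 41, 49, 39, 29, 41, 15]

36.4444

Step 1: Sum all values: 38 + 45 + 31 + 41 + 49 + 39 + 29 + 41 + 15 = 328
Step 2: Count the number of values: n = 9
Step 3: Mean = sum / n = 328 / 9 = 36.4444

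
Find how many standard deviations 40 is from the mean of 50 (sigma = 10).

-1

Step 1: Recall the z-score formula: z = (x - mu) / sigma
Step 2: Substitute values: z = (40 - 50) / 10
Step 3: z = -10 / 10 = -1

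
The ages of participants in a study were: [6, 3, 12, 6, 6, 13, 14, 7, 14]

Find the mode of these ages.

6

Step 1: Count the frequency of each value:
  3: appears 1 time(s)
  6: appears 3 time(s)
  7: appears 1 time(s)
  12: appears 1 time(s)
  13: appears 1 time(s)
  14: appears 2 time(s)
Step 2: The value 6 appears most frequently (3 times).
Step 3: Mode = 6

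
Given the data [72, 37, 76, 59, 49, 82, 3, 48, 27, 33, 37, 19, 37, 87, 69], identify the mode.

37

Step 1: Count the frequency of each value:
  3: appears 1 time(s)
  19: appears 1 time(s)
  27: appears 1 time(s)
  33: appears 1 time(s)
  37: appears 3 time(s)
  48: appears 1 time(s)
  49: appears 1 time(s)
  59: appears 1 time(s)
  69: appears 1 time(s)
  72: appears 1 time(s)
  76: appears 1 time(s)
  82: appears 1 time(s)
  87: appears 1 time(s)
Step 2: The value 37 appears most frequently (3 times).
Step 3: Mode = 37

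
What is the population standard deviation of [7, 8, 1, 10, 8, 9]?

2.9107

Step 1: Compute the mean: 7.1667
Step 2: Sum of squared deviations from the mean: 50.8333
Step 3: Population variance = 50.8333 / 6 = 8.4722
Step 4: Standard deviation = sqrt(8.4722) = 2.9107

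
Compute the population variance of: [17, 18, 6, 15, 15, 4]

29.5833

Step 1: Compute the mean: (17 + 18 + 6 + 15 + 15 + 4) / 6 = 12.5
Step 2: Compute squared deviations from the mean:
  (17 - 12.5)^2 = 20.25
  (18 - 12.5)^2 = 30.25
  (6 - 12.5)^2 = 42.25
  (15 - 12.5)^2 = 6.25
  (15 - 12.5)^2 = 6.25
  (4 - 12.5)^2 = 72.25
Step 3: Sum of squared deviations = 177.5
Step 4: Population variance = 177.5 / 6 = 29.5833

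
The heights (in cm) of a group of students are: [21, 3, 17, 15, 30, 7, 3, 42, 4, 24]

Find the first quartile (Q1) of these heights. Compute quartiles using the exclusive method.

3.75

Step 1: Sort the data: [3, 3, 4, 7, 15, 17, 21, 24, 30, 42]
Step 2: n = 10
Step 3: Using the exclusive quartile method:
  Q1 = 3.75
  Q2 (median) = 16
  Q3 = 25.5
  IQR = Q3 - Q1 = 25.5 - 3.75 = 21.75
Step 4: Q1 = 3.75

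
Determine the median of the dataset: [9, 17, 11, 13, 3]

11

Step 1: Sort the data in ascending order: [3, 9, 11, 13, 17]
Step 2: The number of values is n = 5.
Step 3: Since n is odd, the median is the middle value at position 3: 11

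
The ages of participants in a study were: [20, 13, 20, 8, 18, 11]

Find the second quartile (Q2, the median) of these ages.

15.5

Step 1: Sort the data: [8, 11, 13, 18, 20, 20]
Step 2: n = 6
Step 3: Q2 is the median. Since n is even, it is the average of the values at positions 3 and 4:
  Q2 = (13 + 18) / 2 = 15.5
Step 4: Q2 = 15.5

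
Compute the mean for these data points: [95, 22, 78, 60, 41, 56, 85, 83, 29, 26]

57.5

Step 1: Sum all values: 95 + 22 + 78 + 60 + 41 + 56 + 85 + 83 + 29 + 26 = 575
Step 2: Count the number of values: n = 10
Step 3: Mean = sum / n = 575 / 10 = 57.5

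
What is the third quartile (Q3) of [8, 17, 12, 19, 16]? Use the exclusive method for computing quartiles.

18

Step 1: Sort the data: [8, 12, 16, 17, 19]
Step 2: n = 5
Step 3: Using the exclusive quartile method:
  Q1 = 10
  Q2 (median) = 16
  Q3 = 18
  IQR = Q3 - Q1 = 18 - 10 = 8
Step 4: Q3 = 18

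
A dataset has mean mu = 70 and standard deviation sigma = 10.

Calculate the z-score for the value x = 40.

-3

Step 1: Recall the z-score formula: z = (x - mu) / sigma
Step 2: Substitute values: z = (40 - 70) / 10
Step 3: z = -30 / 10 = -3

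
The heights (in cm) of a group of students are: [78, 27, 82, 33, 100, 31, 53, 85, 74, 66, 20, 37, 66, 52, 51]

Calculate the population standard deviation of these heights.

23.3067

Step 1: Compute the mean: 57
Step 2: Sum of squared deviations from the mean: 8148
Step 3: Population variance = 8148 / 15 = 543.2
Step 4: Standard deviation = sqrt(543.2) = 23.3067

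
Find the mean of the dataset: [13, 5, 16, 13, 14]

12.2

Step 1: Sum all values: 13 + 5 + 16 + 13 + 14 = 61
Step 2: Count the number of values: n = 5
Step 3: Mean = sum / n = 61 / 5 = 12.2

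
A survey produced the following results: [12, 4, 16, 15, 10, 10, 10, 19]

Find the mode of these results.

10

Step 1: Count the frequency of each value:
  4: appears 1 time(s)
  10: appears 3 time(s)
  12: appears 1 time(s)
  15: appears 1 time(s)
  16: appears 1 time(s)
  19: appears 1 time(s)
Step 2: The value 10 appears most frequently (3 times).
Step 3: Mode = 10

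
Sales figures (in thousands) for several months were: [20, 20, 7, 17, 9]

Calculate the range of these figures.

13

Step 1: Identify the maximum value: max = 20
Step 2: Identify the minimum value: min = 7
Step 3: Range = max - min = 20 - 7 = 13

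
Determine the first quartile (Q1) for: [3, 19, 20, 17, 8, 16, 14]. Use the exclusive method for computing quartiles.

8

Step 1: Sort the data: [3, 8, 14, 16, 17, 19, 20]
Step 2: n = 7
Step 3: Using the exclusive quartile method:
  Q1 = 8
  Q2 (median) = 16
  Q3 = 19
  IQR = Q3 - Q1 = 19 - 8 = 11
Step 4: Q1 = 8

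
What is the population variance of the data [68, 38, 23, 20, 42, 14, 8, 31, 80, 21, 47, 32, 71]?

480.6864

Step 1: Compute the mean: (68 + 38 + 23 + 20 + 42 + 14 + 8 + 31 + 80 + 21 + 47 + 32 + 71) / 13 = 38.0769
Step 2: Compute squared deviations from the mean:
  (68 - 38.0769)^2 = 895.3905
  (38 - 38.0769)^2 = 0.0059
  (23 - 38.0769)^2 = 227.3136
  (20 - 38.0769)^2 = 326.7751
  (42 - 38.0769)^2 = 15.3905
  (14 - 38.0769)^2 = 579.6982
  (8 - 38.0769)^2 = 904.6213
  (31 - 38.0769)^2 = 50.0828
  (80 - 38.0769)^2 = 1757.5444
  (21 - 38.0769)^2 = 291.6213
  (47 - 38.0769)^2 = 79.6213
  (32 - 38.0769)^2 = 36.929
  (71 - 38.0769)^2 = 1083.929
Step 3: Sum of squared deviations = 6248.9231
Step 4: Population variance = 6248.9231 / 13 = 480.6864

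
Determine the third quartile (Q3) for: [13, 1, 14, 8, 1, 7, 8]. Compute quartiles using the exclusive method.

13

Step 1: Sort the data: [1, 1, 7, 8, 8, 13, 14]
Step 2: n = 7
Step 3: Using the exclusive quartile method:
  Q1 = 1
  Q2 (median) = 8
  Q3 = 13
  IQR = Q3 - Q1 = 13 - 1 = 12
Step 4: Q3 = 13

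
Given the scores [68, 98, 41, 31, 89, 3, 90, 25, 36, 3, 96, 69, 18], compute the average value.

51.3077

Step 1: Sum all values: 68 + 98 + 41 + 31 + 89 + 3 + 90 + 25 + 36 + 3 + 96 + 69 + 18 = 667
Step 2: Count the number of values: n = 13
Step 3: Mean = sum / n = 667 / 13 = 51.3077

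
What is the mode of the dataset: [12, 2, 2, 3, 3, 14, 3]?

3

Step 1: Count the frequency of each value:
  2: appears 2 time(s)
  3: appears 3 time(s)
  12: appears 1 time(s)
  14: appears 1 time(s)
Step 2: The value 3 appears most frequently (3 times).
Step 3: Mode = 3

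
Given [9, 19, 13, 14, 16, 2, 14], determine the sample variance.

30.2857

Step 1: Compute the mean: (9 + 19 + 13 + 14 + 16 + 2 + 14) / 7 = 12.4286
Step 2: Compute squared deviations from the mean:
  (9 - 12.4286)^2 = 11.7551
  (19 - 12.4286)^2 = 43.1837
  (13 - 12.4286)^2 = 0.3265
  (14 - 12.4286)^2 = 2.4694
  (16 - 12.4286)^2 = 12.7551
  (2 - 12.4286)^2 = 108.7551
  (14 - 12.4286)^2 = 2.4694
Step 3: Sum of squared deviations = 181.7143
Step 4: Sample variance = 181.7143 / 6 = 30.2857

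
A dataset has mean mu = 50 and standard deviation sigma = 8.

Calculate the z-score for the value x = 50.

0

Step 1: Recall the z-score formula: z = (x - mu) / sigma
Step 2: Substitute values: z = (50 - 50) / 8
Step 3: z = 0 / 8 = 0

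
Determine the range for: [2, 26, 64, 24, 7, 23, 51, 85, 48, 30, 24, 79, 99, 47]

97

Step 1: Identify the maximum value: max = 99
Step 2: Identify the minimum value: min = 2
Step 3: Range = max - min = 99 - 2 = 97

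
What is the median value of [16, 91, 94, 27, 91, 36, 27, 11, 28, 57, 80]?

36

Step 1: Sort the data in ascending order: [11, 16, 27, 27, 28, 36, 57, 80, 91, 91, 94]
Step 2: The number of values is n = 11.
Step 3: Since n is odd, the median is the middle value at position 6: 36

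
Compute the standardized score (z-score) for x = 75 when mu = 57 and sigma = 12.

1.5

Step 1: Recall the z-score formula: z = (x - mu) / sigma
Step 2: Substitute values: z = (75 - 57) / 12
Step 3: z = 18 / 12 = 1.5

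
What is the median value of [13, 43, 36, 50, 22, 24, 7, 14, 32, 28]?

26

Step 1: Sort the data in ascending order: [7, 13, 14, 22, 24, 28, 32, 36, 43, 50]
Step 2: The number of values is n = 10.
Step 3: Since n is even, the median is the average of positions 5 and 6:
  Median = (24 + 28) / 2 = 26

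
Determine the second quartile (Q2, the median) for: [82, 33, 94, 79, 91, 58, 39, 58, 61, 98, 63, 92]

71

Step 1: Sort the data: [33, 39, 58, 58, 61, 63, 79, 82, 91, 92, 94, 98]
Step 2: n = 12
Step 3: Q2 is the median. Since n is even, it is the average of the values at positions 6 and 7:
  Q2 = (63 + 79) / 2 = 71
Step 4: Q2 = 71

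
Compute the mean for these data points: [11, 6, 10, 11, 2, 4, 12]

8

Step 1: Sum all values: 11 + 6 + 10 + 11 + 2 + 4 + 12 = 56
Step 2: Count the number of values: n = 7
Step 3: Mean = sum / n = 56 / 7 = 8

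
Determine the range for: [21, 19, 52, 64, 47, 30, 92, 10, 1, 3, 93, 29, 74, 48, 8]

92

Step 1: Identify the maximum value: max = 93
Step 2: Identify the minimum value: min = 1
Step 3: Range = max - min = 93 - 1 = 92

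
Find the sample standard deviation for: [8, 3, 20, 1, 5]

7.5033

Step 1: Compute the mean: 7.4
Step 2: Sum of squared deviations from the mean: 225.2
Step 3: Sample variance = 225.2 / 4 = 56.3
Step 4: Standard deviation = sqrt(56.3) = 7.5033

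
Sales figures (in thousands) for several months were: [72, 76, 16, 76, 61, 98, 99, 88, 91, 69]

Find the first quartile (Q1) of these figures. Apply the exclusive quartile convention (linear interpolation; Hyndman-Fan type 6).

67

Step 1: Sort the data: [16, 61, 69, 72, 76, 76, 88, 91, 98, 99]
Step 2: n = 10
Step 3: Using the exclusive quartile method:
  Q1 = 67
  Q2 (median) = 76
  Q3 = 92.75
  IQR = Q3 - Q1 = 92.75 - 67 = 25.75
Step 4: Q1 = 67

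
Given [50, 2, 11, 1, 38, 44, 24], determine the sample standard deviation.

20.2214

Step 1: Compute the mean: 24.2857
Step 2: Sum of squared deviations from the mean: 2453.4286
Step 3: Sample variance = 2453.4286 / 6 = 408.9048
Step 4: Standard deviation = sqrt(408.9048) = 20.2214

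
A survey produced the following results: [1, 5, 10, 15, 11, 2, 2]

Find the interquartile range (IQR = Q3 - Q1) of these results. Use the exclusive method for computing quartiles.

9

Step 1: Sort the data: [1, 2, 2, 5, 10, 11, 15]
Step 2: n = 7
Step 3: Using the exclusive quartile method:
  Q1 = 2
  Q2 (median) = 5
  Q3 = 11
  IQR = Q3 - Q1 = 11 - 2 = 9
Step 4: IQR = 9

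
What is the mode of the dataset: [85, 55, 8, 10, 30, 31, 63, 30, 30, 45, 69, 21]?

30

Step 1: Count the frequency of each value:
  8: appears 1 time(s)
  10: appears 1 time(s)
  21: appears 1 time(s)
  30: appears 3 time(s)
  31: appears 1 time(s)
  45: appears 1 time(s)
  55: appears 1 time(s)
  63: appears 1 time(s)
  69: appears 1 time(s)
  85: appears 1 time(s)
Step 2: The value 30 appears most frequently (3 times).
Step 3: Mode = 30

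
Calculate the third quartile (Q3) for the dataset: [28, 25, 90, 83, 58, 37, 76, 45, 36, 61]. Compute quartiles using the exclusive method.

77.75

Step 1: Sort the data: [25, 28, 36, 37, 45, 58, 61, 76, 83, 90]
Step 2: n = 10
Step 3: Using the exclusive quartile method:
  Q1 = 34
  Q2 (median) = 51.5
  Q3 = 77.75
  IQR = Q3 - Q1 = 77.75 - 34 = 43.75
Step 4: Q3 = 77.75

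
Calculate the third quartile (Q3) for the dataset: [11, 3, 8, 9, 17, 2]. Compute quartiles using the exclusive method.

12.5

Step 1: Sort the data: [2, 3, 8, 9, 11, 17]
Step 2: n = 6
Step 3: Using the exclusive quartile method:
  Q1 = 2.75
  Q2 (median) = 8.5
  Q3 = 12.5
  IQR = Q3 - Q1 = 12.5 - 2.75 = 9.75
Step 4: Q3 = 12.5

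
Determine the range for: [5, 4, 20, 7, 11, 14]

16

Step 1: Identify the maximum value: max = 20
Step 2: Identify the minimum value: min = 4
Step 3: Range = max - min = 20 - 4 = 16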